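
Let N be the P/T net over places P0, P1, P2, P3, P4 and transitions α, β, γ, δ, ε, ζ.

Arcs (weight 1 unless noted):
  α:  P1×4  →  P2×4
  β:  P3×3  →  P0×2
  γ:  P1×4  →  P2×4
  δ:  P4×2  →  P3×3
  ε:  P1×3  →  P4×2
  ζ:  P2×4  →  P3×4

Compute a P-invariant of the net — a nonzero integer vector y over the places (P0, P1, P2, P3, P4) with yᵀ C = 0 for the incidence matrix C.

y = (P0:3, P1:2, P2:2, P3:2, P4:3)

Incidence matrix C (rows=places, cols=transitions):
        α    β    γ    δ    ε    ζ
   P0   0    2    0    0    0    0
   P1  -4    0   -4    0   -3    0
   P2   4    0    4    0    0   -4
   P3   0   -3    0    3    0    4
   P4   0    0    0   -2    2    0

Candidate y = [3, 2, 2, 2, 3]; check y·C column-wise:
  col α: 3·0 + 2·-4 + 2·4 + 2·0 + 3·0 = 0
  col β: 3·2 + 2·0 + 2·0 + 2·-3 + 3·0 = 0
  col γ: 3·0 + 2·-4 + 2·4 + 2·0 + 3·0 = 0
  col δ: 3·0 + 2·0 + 2·0 + 2·3 + 3·-2 = 0
  col ε: 3·0 + 2·-3 + 2·0 + 2·0 + 3·2 = 0
  col ζ: 3·0 + 2·0 + 2·-4 + 2·4 + 3·0 = 0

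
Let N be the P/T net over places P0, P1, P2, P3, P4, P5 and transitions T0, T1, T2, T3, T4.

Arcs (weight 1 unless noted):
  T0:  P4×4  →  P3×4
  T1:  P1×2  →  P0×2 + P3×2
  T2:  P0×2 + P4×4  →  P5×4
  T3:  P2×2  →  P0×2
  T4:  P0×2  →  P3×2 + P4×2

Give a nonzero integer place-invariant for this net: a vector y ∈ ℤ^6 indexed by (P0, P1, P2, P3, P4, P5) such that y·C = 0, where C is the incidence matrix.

y = (P0:2, P1:3, P2:2, P3:1, P4:1, P5:2)

Incidence matrix C (rows=places, cols=transitions):
       T0   T1   T2   T3   T4
   P0   0    2   -2    2   -2
   P1   0   -2    0    0    0
   P2   0    0    0   -2    0
   P3   4    2    0    0    2
   P4  -4    0   -4    0    2
   P5   0    0    4    0    0

Candidate y = [2, 3, 2, 1, 1, 2]; check y·C column-wise:
  col T0: 2·0 + 3·0 + 2·0 + 1·4 + 1·-4 + 2·0 = 0
  col T1: 2·2 + 3·-2 + 2·0 + 1·2 + 1·0 + 2·0 = 0
  col T2: 2·-2 + 3·0 + 2·0 + 1·0 + 1·-4 + 2·4 = 0
  col T3: 2·2 + 3·0 + 2·-2 + 1·0 + 1·0 + 2·0 = 0
  col T4: 2·-2 + 3·0 + 2·0 + 1·2 + 1·2 + 2·0 = 0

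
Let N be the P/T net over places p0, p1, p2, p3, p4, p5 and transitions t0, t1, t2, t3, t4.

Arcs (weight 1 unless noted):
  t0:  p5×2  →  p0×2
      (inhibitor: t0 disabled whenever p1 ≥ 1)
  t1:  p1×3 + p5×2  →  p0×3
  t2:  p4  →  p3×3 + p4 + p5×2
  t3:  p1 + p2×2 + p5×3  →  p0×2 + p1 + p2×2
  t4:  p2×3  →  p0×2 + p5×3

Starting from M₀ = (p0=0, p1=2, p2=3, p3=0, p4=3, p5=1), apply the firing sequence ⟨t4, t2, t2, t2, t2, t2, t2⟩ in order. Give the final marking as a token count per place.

step 1: fire t4:  (p0=0, p1=2, p2=3, p3=0, p4=3, p5=1) → (p0=2, p1=2, p2=0, p3=0, p4=3, p5=4)
step 2: fire t2:  (p0=2, p1=2, p2=0, p3=0, p4=3, p5=4) → (p0=2, p1=2, p2=0, p3=3, p4=3, p5=6)
step 3: fire t2:  (p0=2, p1=2, p2=0, p3=3, p4=3, p5=6) → (p0=2, p1=2, p2=0, p3=6, p4=3, p5=8)
step 4: fire t2:  (p0=2, p1=2, p2=0, p3=6, p4=3, p5=8) → (p0=2, p1=2, p2=0, p3=9, p4=3, p5=10)
step 5: fire t2:  (p0=2, p1=2, p2=0, p3=9, p4=3, p5=10) → (p0=2, p1=2, p2=0, p3=12, p4=3, p5=12)
step 6: fire t2:  (p0=2, p1=2, p2=0, p3=12, p4=3, p5=12) → (p0=2, p1=2, p2=0, p3=15, p4=3, p5=14)
step 7: fire t2:  (p0=2, p1=2, p2=0, p3=15, p4=3, p5=14) → (p0=2, p1=2, p2=0, p3=18, p4=3, p5=16)

(p0=2, p1=2, p2=0, p3=18, p4=3, p5=16)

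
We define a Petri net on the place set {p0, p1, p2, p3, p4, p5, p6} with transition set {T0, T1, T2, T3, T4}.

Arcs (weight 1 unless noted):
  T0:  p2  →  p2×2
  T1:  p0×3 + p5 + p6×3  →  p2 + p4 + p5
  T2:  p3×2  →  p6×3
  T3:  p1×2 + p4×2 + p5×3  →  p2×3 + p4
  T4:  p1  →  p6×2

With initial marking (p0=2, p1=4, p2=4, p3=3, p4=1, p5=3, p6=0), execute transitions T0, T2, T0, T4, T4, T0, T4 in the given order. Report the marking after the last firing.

(p0=2, p1=1, p2=7, p3=1, p4=1, p5=3, p6=9)

step 1: fire T0:  (p0=2, p1=4, p2=4, p3=3, p4=1, p5=3, p6=0) → (p0=2, p1=4, p2=5, p3=3, p4=1, p5=3, p6=0)
step 2: fire T2:  (p0=2, p1=4, p2=5, p3=3, p4=1, p5=3, p6=0) → (p0=2, p1=4, p2=5, p3=1, p4=1, p5=3, p6=3)
step 3: fire T0:  (p0=2, p1=4, p2=5, p3=1, p4=1, p5=3, p6=3) → (p0=2, p1=4, p2=6, p3=1, p4=1, p5=3, p6=3)
step 4: fire T4:  (p0=2, p1=4, p2=6, p3=1, p4=1, p5=3, p6=3) → (p0=2, p1=3, p2=6, p3=1, p4=1, p5=3, p6=5)
step 5: fire T4:  (p0=2, p1=3, p2=6, p3=1, p4=1, p5=3, p6=5) → (p0=2, p1=2, p2=6, p3=1, p4=1, p5=3, p6=7)
step 6: fire T0:  (p0=2, p1=2, p2=6, p3=1, p4=1, p5=3, p6=7) → (p0=2, p1=2, p2=7, p3=1, p4=1, p5=3, p6=7)
step 7: fire T4:  (p0=2, p1=2, p2=7, p3=1, p4=1, p5=3, p6=7) → (p0=2, p1=1, p2=7, p3=1, p4=1, p5=3, p6=9)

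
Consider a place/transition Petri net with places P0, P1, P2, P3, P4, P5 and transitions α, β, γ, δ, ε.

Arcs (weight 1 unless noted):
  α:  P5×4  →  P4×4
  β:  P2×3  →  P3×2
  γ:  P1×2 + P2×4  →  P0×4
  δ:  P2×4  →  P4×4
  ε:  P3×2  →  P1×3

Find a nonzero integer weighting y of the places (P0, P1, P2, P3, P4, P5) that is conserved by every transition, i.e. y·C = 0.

y = (P0:3, P1:2, P2:2, P3:3, P4:2, P5:2)

Incidence matrix C (rows=places, cols=transitions):
        α    β    γ    δ    ε
   P0   0    0    4    0    0
   P1   0    0   -2    0    3
   P2   0   -3   -4   -4    0
   P3   0    2    0    0   -2
   P4   4    0    0    4    0
   P5  -4    0    0    0    0

Candidate y = [3, 2, 2, 3, 2, 2]; check y·C column-wise:
  col α: 3·0 + 2·0 + 2·0 + 3·0 + 2·4 + 2·-4 = 0
  col β: 3·0 + 2·0 + 2·-3 + 3·2 + 2·0 + 2·0 = 0
  col γ: 3·4 + 2·-2 + 2·-4 + 3·0 + 2·0 + 2·0 = 0
  col δ: 3·0 + 2·0 + 2·-4 + 3·0 + 2·4 + 2·0 = 0
  col ε: 3·0 + 2·3 + 2·0 + 3·-2 + 2·0 + 2·0 = 0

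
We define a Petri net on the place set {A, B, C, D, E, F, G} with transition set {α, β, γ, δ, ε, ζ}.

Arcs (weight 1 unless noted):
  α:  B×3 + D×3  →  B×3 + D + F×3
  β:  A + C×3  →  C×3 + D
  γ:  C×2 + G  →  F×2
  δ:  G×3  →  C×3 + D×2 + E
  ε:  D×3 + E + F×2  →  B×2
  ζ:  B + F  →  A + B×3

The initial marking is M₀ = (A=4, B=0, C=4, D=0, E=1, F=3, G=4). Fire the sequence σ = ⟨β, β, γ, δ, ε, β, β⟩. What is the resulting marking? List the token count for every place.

step 1: fire β:  (A=4, B=0, C=4, D=0, E=1, F=3, G=4) → (A=3, B=0, C=4, D=1, E=1, F=3, G=4)
step 2: fire β:  (A=3, B=0, C=4, D=1, E=1, F=3, G=4) → (A=2, B=0, C=4, D=2, E=1, F=3, G=4)
step 3: fire γ:  (A=2, B=0, C=4, D=2, E=1, F=3, G=4) → (A=2, B=0, C=2, D=2, E=1, F=5, G=3)
step 4: fire δ:  (A=2, B=0, C=2, D=2, E=1, F=5, G=3) → (A=2, B=0, C=5, D=4, E=2, F=5, G=0)
step 5: fire ε:  (A=2, B=0, C=5, D=4, E=2, F=5, G=0) → (A=2, B=2, C=5, D=1, E=1, F=3, G=0)
step 6: fire β:  (A=2, B=2, C=5, D=1, E=1, F=3, G=0) → (A=1, B=2, C=5, D=2, E=1, F=3, G=0)
step 7: fire β:  (A=1, B=2, C=5, D=2, E=1, F=3, G=0) → (A=0, B=2, C=5, D=3, E=1, F=3, G=0)

(A=0, B=2, C=5, D=3, E=1, F=3, G=0)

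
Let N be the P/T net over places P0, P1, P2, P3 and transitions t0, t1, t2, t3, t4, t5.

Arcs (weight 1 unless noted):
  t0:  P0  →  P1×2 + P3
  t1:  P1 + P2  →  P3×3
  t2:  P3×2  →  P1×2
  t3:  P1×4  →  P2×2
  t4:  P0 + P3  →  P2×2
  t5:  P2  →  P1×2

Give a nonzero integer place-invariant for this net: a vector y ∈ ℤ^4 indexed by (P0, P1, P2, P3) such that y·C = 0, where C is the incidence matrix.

y = (P0:3, P1:1, P2:2, P3:1)

Incidence matrix C (rows=places, cols=transitions):
       t0   t1   t2   t3   t4   t5
   P0  -1    0    0    0   -1    0
   P1   2   -1    2   -4    0    2
   P2   0   -1    0    2    2   -1
   P3   1    3   -2    0   -1    0

Candidate y = [3, 1, 2, 1]; check y·C column-wise:
  col t0: 3·-1 + 1·2 + 2·0 + 1·1 = 0
  col t1: 3·0 + 1·-1 + 2·-1 + 1·3 = 0
  col t2: 3·0 + 1·2 + 2·0 + 1·-2 = 0
  col t3: 3·0 + 1·-4 + 2·2 + 1·0 = 0
  col t4: 3·-1 + 1·0 + 2·2 + 1·-1 = 0
  col t5: 3·0 + 1·2 + 2·-1 + 1·0 = 0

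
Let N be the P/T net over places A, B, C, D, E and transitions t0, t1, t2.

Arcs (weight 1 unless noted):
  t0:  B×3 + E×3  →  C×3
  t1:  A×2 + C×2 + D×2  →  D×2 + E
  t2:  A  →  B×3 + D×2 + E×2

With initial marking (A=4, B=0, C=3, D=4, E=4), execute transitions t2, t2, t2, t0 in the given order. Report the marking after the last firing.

(A=1, B=6, C=6, D=10, E=7)

step 1: fire t2:  (A=4, B=0, C=3, D=4, E=4) → (A=3, B=3, C=3, D=6, E=6)
step 2: fire t2:  (A=3, B=3, C=3, D=6, E=6) → (A=2, B=6, C=3, D=8, E=8)
step 3: fire t2:  (A=2, B=6, C=3, D=8, E=8) → (A=1, B=9, C=3, D=10, E=10)
step 4: fire t0:  (A=1, B=9, C=3, D=10, E=10) → (A=1, B=6, C=6, D=10, E=7)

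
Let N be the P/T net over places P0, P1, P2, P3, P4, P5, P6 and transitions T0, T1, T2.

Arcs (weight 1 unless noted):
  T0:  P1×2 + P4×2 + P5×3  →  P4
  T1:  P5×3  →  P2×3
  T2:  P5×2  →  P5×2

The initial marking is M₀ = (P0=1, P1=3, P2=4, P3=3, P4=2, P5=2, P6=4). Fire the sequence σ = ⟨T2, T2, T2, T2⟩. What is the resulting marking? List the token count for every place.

(P0=1, P1=3, P2=4, P3=3, P4=2, P5=2, P6=4)

step 1: fire T2:  (P0=1, P1=3, P2=4, P3=3, P4=2, P5=2, P6=4) → (P0=1, P1=3, P2=4, P3=3, P4=2, P5=2, P6=4)
step 2: fire T2:  (P0=1, P1=3, P2=4, P3=3, P4=2, P5=2, P6=4) → (P0=1, P1=3, P2=4, P3=3, P4=2, P5=2, P6=4)
step 3: fire T2:  (P0=1, P1=3, P2=4, P3=3, P4=2, P5=2, P6=4) → (P0=1, P1=3, P2=4, P3=3, P4=2, P5=2, P6=4)
step 4: fire T2:  (P0=1, P1=3, P2=4, P3=3, P4=2, P5=2, P6=4) → (P0=1, P1=3, P2=4, P3=3, P4=2, P5=2, P6=4)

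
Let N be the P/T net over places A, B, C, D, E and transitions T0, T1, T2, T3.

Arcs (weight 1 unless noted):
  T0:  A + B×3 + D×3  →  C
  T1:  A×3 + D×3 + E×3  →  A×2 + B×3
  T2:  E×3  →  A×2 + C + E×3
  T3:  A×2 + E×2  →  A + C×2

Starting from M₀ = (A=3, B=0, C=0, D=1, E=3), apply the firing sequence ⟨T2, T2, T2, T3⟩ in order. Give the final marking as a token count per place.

step 1: fire T2:  (A=3, B=0, C=0, D=1, E=3) → (A=5, B=0, C=1, D=1, E=3)
step 2: fire T2:  (A=5, B=0, C=1, D=1, E=3) → (A=7, B=0, C=2, D=1, E=3)
step 3: fire T2:  (A=7, B=0, C=2, D=1, E=3) → (A=9, B=0, C=3, D=1, E=3)
step 4: fire T3:  (A=9, B=0, C=3, D=1, E=3) → (A=8, B=0, C=5, D=1, E=1)

(A=8, B=0, C=5, D=1, E=1)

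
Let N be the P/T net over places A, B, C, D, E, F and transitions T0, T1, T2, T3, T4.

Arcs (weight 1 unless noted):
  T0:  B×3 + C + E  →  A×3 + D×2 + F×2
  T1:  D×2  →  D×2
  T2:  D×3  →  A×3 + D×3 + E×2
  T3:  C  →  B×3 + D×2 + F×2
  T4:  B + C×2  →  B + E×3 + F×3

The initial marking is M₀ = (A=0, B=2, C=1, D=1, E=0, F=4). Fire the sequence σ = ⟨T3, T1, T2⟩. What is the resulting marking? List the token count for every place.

(A=3, B=5, C=0, D=3, E=2, F=6)

step 1: fire T3:  (A=0, B=2, C=1, D=1, E=0, F=4) → (A=0, B=5, C=0, D=3, E=0, F=6)
step 2: fire T1:  (A=0, B=5, C=0, D=3, E=0, F=6) → (A=0, B=5, C=0, D=3, E=0, F=6)
step 3: fire T2:  (A=0, B=5, C=0, D=3, E=0, F=6) → (A=3, B=5, C=0, D=3, E=2, F=6)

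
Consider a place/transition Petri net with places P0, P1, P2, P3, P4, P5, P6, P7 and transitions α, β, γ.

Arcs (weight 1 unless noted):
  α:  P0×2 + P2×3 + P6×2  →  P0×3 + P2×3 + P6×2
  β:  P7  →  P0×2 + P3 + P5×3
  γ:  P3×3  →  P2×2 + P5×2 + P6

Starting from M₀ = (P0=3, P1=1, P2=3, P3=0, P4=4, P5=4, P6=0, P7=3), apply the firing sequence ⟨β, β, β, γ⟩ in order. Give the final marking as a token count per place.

(P0=9, P1=1, P2=5, P3=0, P4=4, P5=15, P6=1, P7=0)

step 1: fire β:  (P0=3, P1=1, P2=3, P3=0, P4=4, P5=4, P6=0, P7=3) → (P0=5, P1=1, P2=3, P3=1, P4=4, P5=7, P6=0, P7=2)
step 2: fire β:  (P0=5, P1=1, P2=3, P3=1, P4=4, P5=7, P6=0, P7=2) → (P0=7, P1=1, P2=3, P3=2, P4=4, P5=10, P6=0, P7=1)
step 3: fire β:  (P0=7, P1=1, P2=3, P3=2, P4=4, P5=10, P6=0, P7=1) → (P0=9, P1=1, P2=3, P3=3, P4=4, P5=13, P6=0, P7=0)
step 4: fire γ:  (P0=9, P1=1, P2=3, P3=3, P4=4, P5=13, P6=0, P7=0) → (P0=9, P1=1, P2=5, P3=0, P4=4, P5=15, P6=1, P7=0)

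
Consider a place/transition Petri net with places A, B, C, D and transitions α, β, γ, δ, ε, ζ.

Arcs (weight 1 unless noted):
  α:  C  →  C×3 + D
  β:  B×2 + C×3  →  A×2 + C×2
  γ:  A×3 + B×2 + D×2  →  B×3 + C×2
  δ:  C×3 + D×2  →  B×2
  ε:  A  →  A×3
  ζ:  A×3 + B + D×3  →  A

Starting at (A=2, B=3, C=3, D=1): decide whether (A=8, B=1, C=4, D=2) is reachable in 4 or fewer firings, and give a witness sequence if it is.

step 1: fire α:  (A=2, B=3, C=3, D=1) → (A=2, B=3, C=5, D=2)
step 2: fire β:  (A=2, B=3, C=5, D=2) → (A=4, B=1, C=4, D=2)
step 3: fire ε:  (A=4, B=1, C=4, D=2) → (A=6, B=1, C=4, D=2)
step 4: fire ε:  (A=6, B=1, C=4, D=2) → (A=8, B=1, C=4, D=2)

YES — reachable via ⟨α, β, ε, ε⟩ (4 firings)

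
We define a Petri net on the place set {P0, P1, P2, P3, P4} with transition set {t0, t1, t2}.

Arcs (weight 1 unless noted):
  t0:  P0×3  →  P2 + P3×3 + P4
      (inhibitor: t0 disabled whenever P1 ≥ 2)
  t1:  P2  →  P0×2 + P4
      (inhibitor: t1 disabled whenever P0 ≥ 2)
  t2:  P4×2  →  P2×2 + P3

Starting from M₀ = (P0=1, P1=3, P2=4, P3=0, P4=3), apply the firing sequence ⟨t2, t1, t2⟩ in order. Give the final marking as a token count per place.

step 1: fire t2:  (P0=1, P1=3, P2=4, P3=0, P4=3) → (P0=1, P1=3, P2=6, P3=1, P4=1)
step 2: fire t1:  (P0=1, P1=3, P2=6, P3=1, P4=1) → (P0=3, P1=3, P2=5, P3=1, P4=2)
step 3: fire t2:  (P0=3, P1=3, P2=5, P3=1, P4=2) → (P0=3, P1=3, P2=7, P3=2, P4=0)

(P0=3, P1=3, P2=7, P3=2, P4=0)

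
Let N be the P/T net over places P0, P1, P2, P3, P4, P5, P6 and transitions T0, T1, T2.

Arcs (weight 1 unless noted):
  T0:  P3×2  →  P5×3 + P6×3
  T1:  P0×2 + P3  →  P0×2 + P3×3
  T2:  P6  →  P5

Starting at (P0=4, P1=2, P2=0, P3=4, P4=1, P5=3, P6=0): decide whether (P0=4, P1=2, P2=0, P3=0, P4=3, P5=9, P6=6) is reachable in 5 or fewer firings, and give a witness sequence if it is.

NO — not reachable within 5 firings

depth 0: 1 marking
depth 1: 3 markings reached so far
depth 2: 7 markings reached so far
depth 3: 13 markings reached so far
depth 4: 22 markings reached so far
depth 5: 33 markings reached so far
target is not among the 33 markings reachable within 5 steps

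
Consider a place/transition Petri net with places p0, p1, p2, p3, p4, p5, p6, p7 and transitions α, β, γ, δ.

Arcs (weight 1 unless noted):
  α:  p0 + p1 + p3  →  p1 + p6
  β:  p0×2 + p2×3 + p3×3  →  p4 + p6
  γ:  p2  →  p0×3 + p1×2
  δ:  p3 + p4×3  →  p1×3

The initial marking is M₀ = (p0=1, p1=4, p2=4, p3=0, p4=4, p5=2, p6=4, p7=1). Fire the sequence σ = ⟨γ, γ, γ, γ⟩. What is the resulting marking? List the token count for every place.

(p0=13, p1=12, p2=0, p3=0, p4=4, p5=2, p6=4, p7=1)

step 1: fire γ:  (p0=1, p1=4, p2=4, p3=0, p4=4, p5=2, p6=4, p7=1) → (p0=4, p1=6, p2=3, p3=0, p4=4, p5=2, p6=4, p7=1)
step 2: fire γ:  (p0=4, p1=6, p2=3, p3=0, p4=4, p5=2, p6=4, p7=1) → (p0=7, p1=8, p2=2, p3=0, p4=4, p5=2, p6=4, p7=1)
step 3: fire γ:  (p0=7, p1=8, p2=2, p3=0, p4=4, p5=2, p6=4, p7=1) → (p0=10, p1=10, p2=1, p3=0, p4=4, p5=2, p6=4, p7=1)
step 4: fire γ:  (p0=10, p1=10, p2=1, p3=0, p4=4, p5=2, p6=4, p7=1) → (p0=13, p1=12, p2=0, p3=0, p4=4, p5=2, p6=4, p7=1)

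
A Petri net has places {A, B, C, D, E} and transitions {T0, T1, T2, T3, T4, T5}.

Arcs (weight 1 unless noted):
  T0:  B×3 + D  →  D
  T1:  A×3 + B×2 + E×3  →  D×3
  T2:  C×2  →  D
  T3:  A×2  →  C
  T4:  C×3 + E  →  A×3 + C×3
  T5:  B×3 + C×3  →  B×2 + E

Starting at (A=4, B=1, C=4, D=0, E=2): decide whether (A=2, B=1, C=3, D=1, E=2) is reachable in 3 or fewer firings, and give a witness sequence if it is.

YES — reachable via ⟨T2, T3⟩ (2 firings)

step 1: fire T2:  (A=4, B=1, C=4, D=0, E=2) → (A=4, B=1, C=2, D=1, E=2)
step 2: fire T3:  (A=4, B=1, C=2, D=1, E=2) → (A=2, B=1, C=3, D=1, E=2)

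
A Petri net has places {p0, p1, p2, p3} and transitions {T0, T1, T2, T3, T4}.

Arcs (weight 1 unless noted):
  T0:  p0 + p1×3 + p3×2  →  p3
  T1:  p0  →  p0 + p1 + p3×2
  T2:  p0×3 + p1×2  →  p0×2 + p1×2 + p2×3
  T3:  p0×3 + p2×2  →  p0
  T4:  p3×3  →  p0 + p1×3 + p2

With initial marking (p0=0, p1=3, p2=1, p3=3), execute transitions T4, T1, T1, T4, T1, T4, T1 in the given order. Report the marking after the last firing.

(p0=3, p1=16, p2=4, p3=2)

step 1: fire T4:  (p0=0, p1=3, p2=1, p3=3) → (p0=1, p1=6, p2=2, p3=0)
step 2: fire T1:  (p0=1, p1=6, p2=2, p3=0) → (p0=1, p1=7, p2=2, p3=2)
step 3: fire T1:  (p0=1, p1=7, p2=2, p3=2) → (p0=1, p1=8, p2=2, p3=4)
step 4: fire T4:  (p0=1, p1=8, p2=2, p3=4) → (p0=2, p1=11, p2=3, p3=1)
step 5: fire T1:  (p0=2, p1=11, p2=3, p3=1) → (p0=2, p1=12, p2=3, p3=3)
step 6: fire T4:  (p0=2, p1=12, p2=3, p3=3) → (p0=3, p1=15, p2=4, p3=0)
step 7: fire T1:  (p0=3, p1=15, p2=4, p3=0) → (p0=3, p1=16, p2=4, p3=2)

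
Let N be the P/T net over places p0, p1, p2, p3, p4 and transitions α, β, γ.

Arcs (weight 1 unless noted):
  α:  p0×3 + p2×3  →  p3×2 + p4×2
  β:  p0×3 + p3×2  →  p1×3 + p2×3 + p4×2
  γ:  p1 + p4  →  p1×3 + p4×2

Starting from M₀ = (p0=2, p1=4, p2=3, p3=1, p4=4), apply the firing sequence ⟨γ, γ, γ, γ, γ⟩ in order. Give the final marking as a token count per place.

(p0=2, p1=14, p2=3, p3=1, p4=9)

step 1: fire γ:  (p0=2, p1=4, p2=3, p3=1, p4=4) → (p0=2, p1=6, p2=3, p3=1, p4=5)
step 2: fire γ:  (p0=2, p1=6, p2=3, p3=1, p4=5) → (p0=2, p1=8, p2=3, p3=1, p4=6)
step 3: fire γ:  (p0=2, p1=8, p2=3, p3=1, p4=6) → (p0=2, p1=10, p2=3, p3=1, p4=7)
step 4: fire γ:  (p0=2, p1=10, p2=3, p3=1, p4=7) → (p0=2, p1=12, p2=3, p3=1, p4=8)
step 5: fire γ:  (p0=2, p1=12, p2=3, p3=1, p4=8) → (p0=2, p1=14, p2=3, p3=1, p4=9)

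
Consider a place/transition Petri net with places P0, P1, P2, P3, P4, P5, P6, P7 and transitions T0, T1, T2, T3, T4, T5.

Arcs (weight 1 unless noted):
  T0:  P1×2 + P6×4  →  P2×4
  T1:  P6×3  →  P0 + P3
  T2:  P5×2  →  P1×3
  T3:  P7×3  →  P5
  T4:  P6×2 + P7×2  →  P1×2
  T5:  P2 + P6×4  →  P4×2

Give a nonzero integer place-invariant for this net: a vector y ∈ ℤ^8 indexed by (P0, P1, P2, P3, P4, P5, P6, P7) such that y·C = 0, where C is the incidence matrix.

Incidence matrix C (rows=places, cols=transitions):
       T0   T1   T2   T3   T4   T5
   P0   0    1    0    0    0    0
   P1  -2    0    3    0    2    0
   P2   4    0    0    0    0   -1
   P3   0    1    0    0    0    0
   P4   0    0    0    0    0    2
   P5   0    0   -2    1    0    0
   P6  -4   -3    0    0   -2   -4
   P7   0    0    0   -3   -2    0

Candidate y = [1, 0, 0, -1, 0, 0, 0, 0]; check y·C column-wise:
  col T0: 1·0 + 0·-2 + 0·4 + -1·0 + 0·-4 = 0
  col T1: 1·1 + -1·1 + 0·-3 = 0
  col T2: 1·0 + 0·3 + -1·0 + 0·-2 = 0
  col T3: 1·0 + -1·0 + 0·1 + 0·-3 = 0
  col T4: 1·0 + 0·2 + -1·0 + 0·-2 + 0·-2 = 0
  col T5: 1·0 + 0·-1 + -1·0 + 0·2 + 0·-4 = 0

y = (P0:1, P1:0, P2:0, P3:-1, P4:0, P5:0, P6:0, P7:0)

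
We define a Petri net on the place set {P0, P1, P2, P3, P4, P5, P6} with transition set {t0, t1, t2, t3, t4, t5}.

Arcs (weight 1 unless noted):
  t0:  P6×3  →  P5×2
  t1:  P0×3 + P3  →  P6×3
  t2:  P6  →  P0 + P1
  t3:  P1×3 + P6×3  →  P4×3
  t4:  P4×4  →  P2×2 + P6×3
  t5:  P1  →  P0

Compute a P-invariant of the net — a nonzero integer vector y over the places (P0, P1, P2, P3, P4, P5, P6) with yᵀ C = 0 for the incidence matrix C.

y = (P0:1, P1:1, P2:3, P3:3, P4:3, P5:3, P6:2)

Incidence matrix C (rows=places, cols=transitions):
       t0   t1   t2   t3   t4   t5
   P0   0   -3    1    0    0    1
   P1   0    0    1   -3    0   -1
   P2   0    0    0    0    2    0
   P3   0   -1    0    0    0    0
   P4   0    0    0    3   -4    0
   P5   2    0    0    0    0    0
   P6  -3    3   -1   -3    3    0

Candidate y = [1, 1, 3, 3, 3, 3, 2]; check y·C column-wise:
  col t0: 1·0 + 1·0 + 3·0 + 3·0 + 3·0 + 3·2 + 2·-3 = 0
  col t1: 1·-3 + 1·0 + 3·0 + 3·-1 + 3·0 + 3·0 + 2·3 = 0
  col t2: 1·1 + 1·1 + 3·0 + 3·0 + 3·0 + 3·0 + 2·-1 = 0
  col t3: 1·0 + 1·-3 + 3·0 + 3·0 + 3·3 + 3·0 + 2·-3 = 0
  col t4: 1·0 + 1·0 + 3·2 + 3·0 + 3·-4 + 3·0 + 2·3 = 0
  col t5: 1·1 + 1·-1 + 3·0 + 3·0 + 3·0 + 3·0 + 2·0 = 0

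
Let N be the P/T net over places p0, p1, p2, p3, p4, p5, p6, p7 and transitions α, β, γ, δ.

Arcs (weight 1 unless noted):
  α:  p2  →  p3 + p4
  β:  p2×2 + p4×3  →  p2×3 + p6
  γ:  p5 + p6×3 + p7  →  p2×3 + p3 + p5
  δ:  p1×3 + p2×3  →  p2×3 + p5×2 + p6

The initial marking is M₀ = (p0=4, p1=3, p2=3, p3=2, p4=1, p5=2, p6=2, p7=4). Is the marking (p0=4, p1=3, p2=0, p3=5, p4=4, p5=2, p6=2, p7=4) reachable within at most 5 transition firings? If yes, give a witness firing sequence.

YES — reachable via ⟨α, α, α⟩ (3 firings)

step 1: fire α:  (p0=4, p1=3, p2=3, p3=2, p4=1, p5=2, p6=2, p7=4) → (p0=4, p1=3, p2=2, p3=3, p4=2, p5=2, p6=2, p7=4)
step 2: fire α:  (p0=4, p1=3, p2=2, p3=3, p4=2, p5=2, p6=2, p7=4) → (p0=4, p1=3, p2=1, p3=4, p4=3, p5=2, p6=2, p7=4)
step 3: fire α:  (p0=4, p1=3, p2=1, p3=4, p4=3, p5=2, p6=2, p7=4) → (p0=4, p1=3, p2=0, p3=5, p4=4, p5=2, p6=2, p7=4)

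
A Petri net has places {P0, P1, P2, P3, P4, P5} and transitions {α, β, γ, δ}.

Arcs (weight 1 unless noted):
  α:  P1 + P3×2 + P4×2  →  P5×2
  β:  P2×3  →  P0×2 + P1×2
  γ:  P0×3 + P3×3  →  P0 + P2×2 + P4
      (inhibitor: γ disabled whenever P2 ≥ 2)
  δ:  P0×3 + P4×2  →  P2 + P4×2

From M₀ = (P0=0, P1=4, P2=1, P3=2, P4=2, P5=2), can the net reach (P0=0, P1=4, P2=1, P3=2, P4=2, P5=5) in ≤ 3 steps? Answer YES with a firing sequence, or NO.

depth 0: 1 marking
depth 1: 2 markings reached so far
depth 2: 2 markings reached so far
(frontier empty at depth 2; search complete)
target is not among the 2 markings reachable within 3 steps

NO — not reachable within 3 firings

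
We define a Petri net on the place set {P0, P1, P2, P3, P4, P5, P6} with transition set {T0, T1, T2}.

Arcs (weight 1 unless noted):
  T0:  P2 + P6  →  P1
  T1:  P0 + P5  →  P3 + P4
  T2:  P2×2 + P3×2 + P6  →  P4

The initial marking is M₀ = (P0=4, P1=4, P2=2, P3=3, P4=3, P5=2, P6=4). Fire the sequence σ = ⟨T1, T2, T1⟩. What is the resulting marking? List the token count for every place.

(P0=2, P1=4, P2=0, P3=3, P4=6, P5=0, P6=3)

step 1: fire T1:  (P0=4, P1=4, P2=2, P3=3, P4=3, P5=2, P6=4) → (P0=3, P1=4, P2=2, P3=4, P4=4, P5=1, P6=4)
step 2: fire T2:  (P0=3, P1=4, P2=2, P3=4, P4=4, P5=1, P6=4) → (P0=3, P1=4, P2=0, P3=2, P4=5, P5=1, P6=3)
step 3: fire T1:  (P0=3, P1=4, P2=0, P3=2, P4=5, P5=1, P6=3) → (P0=2, P1=4, P2=0, P3=3, P4=6, P5=0, P6=3)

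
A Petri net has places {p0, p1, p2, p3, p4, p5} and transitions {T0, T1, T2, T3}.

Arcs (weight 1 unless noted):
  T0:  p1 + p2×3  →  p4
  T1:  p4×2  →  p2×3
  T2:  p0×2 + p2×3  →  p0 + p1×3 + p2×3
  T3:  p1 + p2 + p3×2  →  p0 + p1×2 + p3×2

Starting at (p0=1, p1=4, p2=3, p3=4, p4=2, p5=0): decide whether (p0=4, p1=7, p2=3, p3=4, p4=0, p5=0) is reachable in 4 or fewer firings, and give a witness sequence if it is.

step 1: fire T1:  (p0=1, p1=4, p2=3, p3=4, p4=2, p5=0) → (p0=1, p1=4, p2=6, p3=4, p4=0, p5=0)
step 2: fire T3:  (p0=1, p1=4, p2=6, p3=4, p4=0, p5=0) → (p0=2, p1=5, p2=5, p3=4, p4=0, p5=0)
step 3: fire T3:  (p0=2, p1=5, p2=5, p3=4, p4=0, p5=0) → (p0=3, p1=6, p2=4, p3=4, p4=0, p5=0)
step 4: fire T3:  (p0=3, p1=6, p2=4, p3=4, p4=0, p5=0) → (p0=4, p1=7, p2=3, p3=4, p4=0, p5=0)

YES — reachable via ⟨T1, T3, T3, T3⟩ (4 firings)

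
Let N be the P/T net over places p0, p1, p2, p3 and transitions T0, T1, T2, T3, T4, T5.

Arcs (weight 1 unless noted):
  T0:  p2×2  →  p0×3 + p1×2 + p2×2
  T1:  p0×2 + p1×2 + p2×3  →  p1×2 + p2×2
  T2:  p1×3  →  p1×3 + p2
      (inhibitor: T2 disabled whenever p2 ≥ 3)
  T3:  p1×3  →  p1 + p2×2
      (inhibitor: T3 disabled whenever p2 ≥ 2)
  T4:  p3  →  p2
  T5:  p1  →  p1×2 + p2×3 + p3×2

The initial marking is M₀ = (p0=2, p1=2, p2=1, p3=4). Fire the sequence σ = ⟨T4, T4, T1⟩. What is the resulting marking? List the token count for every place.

(p0=0, p1=2, p2=2, p3=2)

step 1: fire T4:  (p0=2, p1=2, p2=1, p3=4) → (p0=2, p1=2, p2=2, p3=3)
step 2: fire T4:  (p0=2, p1=2, p2=2, p3=3) → (p0=2, p1=2, p2=3, p3=2)
step 3: fire T1:  (p0=2, p1=2, p2=3, p3=2) → (p0=0, p1=2, p2=2, p3=2)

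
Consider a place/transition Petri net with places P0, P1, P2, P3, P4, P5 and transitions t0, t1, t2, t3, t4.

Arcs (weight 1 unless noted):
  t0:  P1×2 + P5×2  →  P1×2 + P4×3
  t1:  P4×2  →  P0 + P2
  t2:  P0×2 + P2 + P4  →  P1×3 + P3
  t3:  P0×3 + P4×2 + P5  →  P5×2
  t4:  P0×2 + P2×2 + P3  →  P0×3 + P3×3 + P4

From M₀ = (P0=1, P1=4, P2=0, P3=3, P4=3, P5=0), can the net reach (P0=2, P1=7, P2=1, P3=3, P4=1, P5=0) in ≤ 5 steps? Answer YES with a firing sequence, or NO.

NO — not reachable within 5 firings

depth 0: 1 marking
depth 1: 2 markings reached so far
depth 2: 3 markings reached so far
depth 3: 3 markings reached so far
(frontier empty at depth 3; search complete)
target is not among the 3 markings reachable within 5 steps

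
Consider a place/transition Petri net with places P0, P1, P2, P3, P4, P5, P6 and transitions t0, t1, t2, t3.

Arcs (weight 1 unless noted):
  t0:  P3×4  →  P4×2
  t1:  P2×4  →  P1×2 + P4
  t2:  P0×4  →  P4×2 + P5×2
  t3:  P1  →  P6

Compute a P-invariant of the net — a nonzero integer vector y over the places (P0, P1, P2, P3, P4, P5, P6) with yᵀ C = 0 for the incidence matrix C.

y = (P0:2, P1:0, P2:1, P3:2, P4:4, P5:0, P6:0)

Incidence matrix C (rows=places, cols=transitions):
       t0   t1   t2   t3
   P0   0    0   -4    0
   P1   0    2    0   -1
   P2   0   -4    0    0
   P3  -4    0    0    0
   P4   2    1    2    0
   P5   0    0    2    0
   P6   0    0    0    1

Candidate y = [2, 0, 1, 2, 4, 0, 0]; check y·C column-wise:
  col t0: 2·0 + 1·0 + 2·-4 + 4·2 = 0
  col t1: 2·0 + 0·2 + 1·-4 + 2·0 + 4·1 = 0
  col t2: 2·-4 + 1·0 + 2·0 + 4·2 + 0·2 = 0
  col t3: 2·0 + 0·-1 + 1·0 + 2·0 + 4·0 + 0·1 = 0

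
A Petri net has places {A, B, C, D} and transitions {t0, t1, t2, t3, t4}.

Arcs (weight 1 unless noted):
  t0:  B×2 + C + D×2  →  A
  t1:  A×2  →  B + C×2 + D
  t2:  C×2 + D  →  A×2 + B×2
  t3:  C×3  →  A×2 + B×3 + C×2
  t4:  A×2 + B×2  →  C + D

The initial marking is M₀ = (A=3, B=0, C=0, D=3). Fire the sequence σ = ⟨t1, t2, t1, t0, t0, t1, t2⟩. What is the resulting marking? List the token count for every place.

step 1: fire t1:  (A=3, B=0, C=0, D=3) → (A=1, B=1, C=2, D=4)
step 2: fire t2:  (A=1, B=1, C=2, D=4) → (A=3, B=3, C=0, D=3)
step 3: fire t1:  (A=3, B=3, C=0, D=3) → (A=1, B=4, C=2, D=4)
step 4: fire t0:  (A=1, B=4, C=2, D=4) → (A=2, B=2, C=1, D=2)
step 5: fire t0:  (A=2, B=2, C=1, D=2) → (A=3, B=0, C=0, D=0)
step 6: fire t1:  (A=3, B=0, C=0, D=0) → (A=1, B=1, C=2, D=1)
step 7: fire t2:  (A=1, B=1, C=2, D=1) → (A=3, B=3, C=0, D=0)

(A=3, B=3, C=0, D=0)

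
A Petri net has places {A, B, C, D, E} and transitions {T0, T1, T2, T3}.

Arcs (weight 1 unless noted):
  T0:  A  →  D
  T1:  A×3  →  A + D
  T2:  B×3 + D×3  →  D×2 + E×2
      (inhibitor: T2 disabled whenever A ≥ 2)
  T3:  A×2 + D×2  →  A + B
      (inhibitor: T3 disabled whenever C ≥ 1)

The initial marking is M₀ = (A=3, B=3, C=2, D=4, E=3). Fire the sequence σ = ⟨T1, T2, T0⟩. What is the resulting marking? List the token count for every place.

step 1: fire T1:  (A=3, B=3, C=2, D=4, E=3) → (A=1, B=3, C=2, D=5, E=3)
step 2: fire T2:  (A=1, B=3, C=2, D=5, E=3) → (A=1, B=0, C=2, D=4, E=5)
step 3: fire T0:  (A=1, B=0, C=2, D=4, E=5) → (A=0, B=0, C=2, D=5, E=5)

(A=0, B=0, C=2, D=5, E=5)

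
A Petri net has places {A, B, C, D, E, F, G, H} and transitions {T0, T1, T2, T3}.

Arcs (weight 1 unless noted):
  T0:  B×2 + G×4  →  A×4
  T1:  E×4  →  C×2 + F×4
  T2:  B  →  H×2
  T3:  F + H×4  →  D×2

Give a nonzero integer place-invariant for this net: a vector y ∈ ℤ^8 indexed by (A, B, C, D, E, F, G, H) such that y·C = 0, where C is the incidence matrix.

Incidence matrix C (rows=places, cols=transitions):
       T0   T1   T2   T3
    A   4    0    0    0
    B  -2    0   -1    0
    C   0    2    0    0
    D   0    0    0    2
    E   0   -4    0    0
    F   0    4    0   -1
    G  -4    0    0    0
    H   0    0    2   -4

Candidate y = [0, 0, 2, 0, 1, 0, 0, 0]; check y·C column-wise:
  col T0: 0·4 + 0·-2 + 2·0 + 1·0 + 0·-4 = 0
  col T1: 2·2 + 1·-4 + 0·4 = 0
  col T2: 0·-1 + 2·0 + 1·0 + 0·2 = 0
  col T3: 2·0 + 0·2 + 1·0 + 0·-1 + 0·-4 = 0

y = (A:0, B:0, C:2, D:0, E:1, F:0, G:0, H:0)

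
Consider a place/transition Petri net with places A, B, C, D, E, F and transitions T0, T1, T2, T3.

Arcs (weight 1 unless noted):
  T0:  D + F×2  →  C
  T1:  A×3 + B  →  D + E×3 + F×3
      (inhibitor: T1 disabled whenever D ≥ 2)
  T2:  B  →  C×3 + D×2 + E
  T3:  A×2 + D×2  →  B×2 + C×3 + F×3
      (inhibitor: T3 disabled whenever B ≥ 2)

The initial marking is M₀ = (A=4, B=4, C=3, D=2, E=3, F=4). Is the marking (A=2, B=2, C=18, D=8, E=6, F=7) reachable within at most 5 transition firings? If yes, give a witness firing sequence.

NO — not reachable within 5 firings

depth 0: 1 marking
depth 1: 3 markings reached so far
depth 2: 7 markings reached so far
depth 3: 12 markings reached so far
depth 4: 19 markings reached so far
depth 5: 26 markings reached so far
target is not among the 26 markings reachable within 5 steps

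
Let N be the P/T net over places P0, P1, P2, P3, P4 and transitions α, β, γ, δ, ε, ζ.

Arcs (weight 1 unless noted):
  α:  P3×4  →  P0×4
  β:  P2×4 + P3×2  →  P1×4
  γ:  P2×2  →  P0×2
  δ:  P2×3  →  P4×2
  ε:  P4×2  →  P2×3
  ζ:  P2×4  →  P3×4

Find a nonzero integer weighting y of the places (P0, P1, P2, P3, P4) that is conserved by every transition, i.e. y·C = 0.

Incidence matrix C (rows=places, cols=transitions):
        α    β    γ    δ    ε    ζ
   P0   4    0    2    0    0    0
   P1   0    4    0    0    0    0
   P2   0   -4   -2   -3    3   -4
   P3  -4   -2    0    0    0    4
   P4   0    0    0    2   -2    0

Candidate y = [2, 3, 2, 2, 3]; check y·C column-wise:
  col α: 2·4 + 3·0 + 2·0 + 2·-4 + 3·0 = 0
  col β: 2·0 + 3·4 + 2·-4 + 2·-2 + 3·0 = 0
  col γ: 2·2 + 3·0 + 2·-2 + 2·0 + 3·0 = 0
  col δ: 2·0 + 3·0 + 2·-3 + 2·0 + 3·2 = 0
  col ε: 2·0 + 3·0 + 2·3 + 2·0 + 3·-2 = 0
  col ζ: 2·0 + 3·0 + 2·-4 + 2·4 + 3·0 = 0

y = (P0:2, P1:3, P2:2, P3:2, P4:3)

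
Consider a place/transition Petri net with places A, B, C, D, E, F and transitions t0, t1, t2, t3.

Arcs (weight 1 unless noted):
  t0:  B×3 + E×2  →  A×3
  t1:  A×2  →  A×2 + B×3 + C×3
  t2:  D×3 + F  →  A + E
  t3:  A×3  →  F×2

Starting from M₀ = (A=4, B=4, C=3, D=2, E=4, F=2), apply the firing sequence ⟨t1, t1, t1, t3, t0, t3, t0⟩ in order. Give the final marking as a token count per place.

(A=4, B=7, C=12, D=2, E=0, F=6)

step 1: fire t1:  (A=4, B=4, C=3, D=2, E=4, F=2) → (A=4, B=7, C=6, D=2, E=4, F=2)
step 2: fire t1:  (A=4, B=7, C=6, D=2, E=4, F=2) → (A=4, B=10, C=9, D=2, E=4, F=2)
step 3: fire t1:  (A=4, B=10, C=9, D=2, E=4, F=2) → (A=4, B=13, C=12, D=2, E=4, F=2)
step 4: fire t3:  (A=4, B=13, C=12, D=2, E=4, F=2) → (A=1, B=13, C=12, D=2, E=4, F=4)
step 5: fire t0:  (A=1, B=13, C=12, D=2, E=4, F=4) → (A=4, B=10, C=12, D=2, E=2, F=4)
step 6: fire t3:  (A=4, B=10, C=12, D=2, E=2, F=4) → (A=1, B=10, C=12, D=2, E=2, F=6)
step 7: fire t0:  (A=1, B=10, C=12, D=2, E=2, F=6) → (A=4, B=7, C=12, D=2, E=0, F=6)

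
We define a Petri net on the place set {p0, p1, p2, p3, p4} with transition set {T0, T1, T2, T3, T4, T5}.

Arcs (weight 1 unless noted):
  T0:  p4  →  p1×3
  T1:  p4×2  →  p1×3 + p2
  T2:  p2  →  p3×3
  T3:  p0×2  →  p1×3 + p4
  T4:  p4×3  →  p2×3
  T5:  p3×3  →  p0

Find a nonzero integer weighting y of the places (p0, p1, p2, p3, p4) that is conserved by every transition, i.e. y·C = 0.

y = (p0:3, p1:1, p2:3, p3:1, p4:3)

Incidence matrix C (rows=places, cols=transitions):
       T0   T1   T2   T3   T4   T5
   p0   0    0    0   -2    0    1
   p1   3    3    0    3    0    0
   p2   0    1   -1    0    3    0
   p3   0    0    3    0    0   -3
   p4  -1   -2    0    1   -3    0

Candidate y = [3, 1, 3, 1, 3]; check y·C column-wise:
  col T0: 3·0 + 1·3 + 3·0 + 1·0 + 3·-1 = 0
  col T1: 3·0 + 1·3 + 3·1 + 1·0 + 3·-2 = 0
  col T2: 3·0 + 1·0 + 3·-1 + 1·3 + 3·0 = 0
  col T3: 3·-2 + 1·3 + 3·0 + 1·0 + 3·1 = 0
  col T4: 3·0 + 1·0 + 3·3 + 1·0 + 3·-3 = 0
  col T5: 3·1 + 1·0 + 3·0 + 1·-3 + 3·0 = 0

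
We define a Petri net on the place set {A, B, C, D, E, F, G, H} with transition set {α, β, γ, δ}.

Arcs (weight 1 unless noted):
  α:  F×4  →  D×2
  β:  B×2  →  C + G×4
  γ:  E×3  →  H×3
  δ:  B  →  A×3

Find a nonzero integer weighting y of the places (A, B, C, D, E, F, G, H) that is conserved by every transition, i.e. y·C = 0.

y = (A:1, B:3, C:6, D:0, E:0, F:0, G:0, H:0)

Incidence matrix C (rows=places, cols=transitions):
        α    β    γ    δ
    A   0    0    0    3
    B   0   -2    0   -1
    C   0    1    0    0
    D   2    0    0    0
    E   0    0   -3    0
    F  -4    0    0    0
    G   0    4    0    0
    H   0    0    3    0

Candidate y = [1, 3, 6, 0, 0, 0, 0, 0]; check y·C column-wise:
  col α: 1·0 + 3·0 + 6·0 + 0·2 + 0·-4 = 0
  col β: 1·0 + 3·-2 + 6·1 + 0·4 = 0
  col γ: 1·0 + 3·0 + 6·0 + 0·-3 + 0·3 = 0
  col δ: 1·3 + 3·-1 + 6·0 = 0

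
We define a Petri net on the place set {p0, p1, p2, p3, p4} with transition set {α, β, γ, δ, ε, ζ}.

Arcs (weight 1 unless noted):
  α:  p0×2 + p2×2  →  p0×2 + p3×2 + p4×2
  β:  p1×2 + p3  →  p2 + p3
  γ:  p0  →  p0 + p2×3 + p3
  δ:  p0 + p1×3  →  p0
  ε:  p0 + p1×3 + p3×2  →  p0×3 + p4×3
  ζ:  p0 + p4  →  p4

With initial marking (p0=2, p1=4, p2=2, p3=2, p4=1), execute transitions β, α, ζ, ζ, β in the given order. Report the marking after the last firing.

step 1: fire β:  (p0=2, p1=4, p2=2, p3=2, p4=1) → (p0=2, p1=2, p2=3, p3=2, p4=1)
step 2: fire α:  (p0=2, p1=2, p2=3, p3=2, p4=1) → (p0=2, p1=2, p2=1, p3=4, p4=3)
step 3: fire ζ:  (p0=2, p1=2, p2=1, p3=4, p4=3) → (p0=1, p1=2, p2=1, p3=4, p4=3)
step 4: fire ζ:  (p0=1, p1=2, p2=1, p3=4, p4=3) → (p0=0, p1=2, p2=1, p3=4, p4=3)
step 5: fire β:  (p0=0, p1=2, p2=1, p3=4, p4=3) → (p0=0, p1=0, p2=2, p3=4, p4=3)

(p0=0, p1=0, p2=2, p3=4, p4=3)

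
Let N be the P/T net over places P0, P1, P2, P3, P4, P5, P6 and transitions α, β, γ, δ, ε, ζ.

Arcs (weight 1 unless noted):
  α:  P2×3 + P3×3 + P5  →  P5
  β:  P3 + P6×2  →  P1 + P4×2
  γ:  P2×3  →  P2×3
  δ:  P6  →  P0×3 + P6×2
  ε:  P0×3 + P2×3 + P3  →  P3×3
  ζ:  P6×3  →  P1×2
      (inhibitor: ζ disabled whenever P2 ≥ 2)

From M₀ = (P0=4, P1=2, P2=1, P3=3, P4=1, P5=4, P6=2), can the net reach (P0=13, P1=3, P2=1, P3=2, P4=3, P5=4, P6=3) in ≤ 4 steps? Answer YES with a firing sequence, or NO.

YES — reachable via ⟨δ, β, δ, δ⟩ (4 firings)

step 1: fire δ:  (P0=4, P1=2, P2=1, P3=3, P4=1, P5=4, P6=2) → (P0=7, P1=2, P2=1, P3=3, P4=1, P5=4, P6=3)
step 2: fire β:  (P0=7, P1=2, P2=1, P3=3, P4=1, P5=4, P6=3) → (P0=7, P1=3, P2=1, P3=2, P4=3, P5=4, P6=1)
step 3: fire δ:  (P0=7, P1=3, P2=1, P3=2, P4=3, P5=4, P6=1) → (P0=10, P1=3, P2=1, P3=2, P4=3, P5=4, P6=2)
step 4: fire δ:  (P0=10, P1=3, P2=1, P3=2, P4=3, P5=4, P6=2) → (P0=13, P1=3, P2=1, P3=2, P4=3, P5=4, P6=3)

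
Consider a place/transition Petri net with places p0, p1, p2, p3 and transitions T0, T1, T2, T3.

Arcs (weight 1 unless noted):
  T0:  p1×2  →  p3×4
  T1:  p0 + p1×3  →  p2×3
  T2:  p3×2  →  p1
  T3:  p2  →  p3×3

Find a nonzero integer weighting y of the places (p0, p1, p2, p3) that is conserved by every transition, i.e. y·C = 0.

Incidence matrix C (rows=places, cols=transitions):
       T0   T1   T2   T3
   p0   0   -1    0    0
   p1  -2   -3    1    0
   p2   0    3    0   -1
   p3   4    0   -2    3

Candidate y = [3, 2, 3, 1]; check y·C column-wise:
  col T0: 3·0 + 2·-2 + 3·0 + 1·4 = 0
  col T1: 3·-1 + 2·-3 + 3·3 + 1·0 = 0
  col T2: 3·0 + 2·1 + 3·0 + 1·-2 = 0
  col T3: 3·0 + 2·0 + 3·-1 + 1·3 = 0

y = (p0:3, p1:2, p2:3, p3:1)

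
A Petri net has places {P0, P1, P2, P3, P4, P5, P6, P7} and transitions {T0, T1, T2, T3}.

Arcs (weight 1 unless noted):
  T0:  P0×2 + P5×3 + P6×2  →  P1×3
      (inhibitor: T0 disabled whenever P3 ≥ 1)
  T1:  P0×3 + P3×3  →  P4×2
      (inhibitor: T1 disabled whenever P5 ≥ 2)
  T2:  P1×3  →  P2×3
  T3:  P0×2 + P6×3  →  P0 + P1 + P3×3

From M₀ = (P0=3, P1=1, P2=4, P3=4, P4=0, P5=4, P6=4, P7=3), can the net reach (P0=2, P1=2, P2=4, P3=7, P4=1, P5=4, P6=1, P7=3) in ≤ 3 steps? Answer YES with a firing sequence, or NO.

depth 0: 1 marking
depth 1: 2 markings reached so far
depth 2: 2 markings reached so far
(frontier empty at depth 2; search complete)
target is not among the 2 markings reachable within 3 steps

NO — not reachable within 3 firings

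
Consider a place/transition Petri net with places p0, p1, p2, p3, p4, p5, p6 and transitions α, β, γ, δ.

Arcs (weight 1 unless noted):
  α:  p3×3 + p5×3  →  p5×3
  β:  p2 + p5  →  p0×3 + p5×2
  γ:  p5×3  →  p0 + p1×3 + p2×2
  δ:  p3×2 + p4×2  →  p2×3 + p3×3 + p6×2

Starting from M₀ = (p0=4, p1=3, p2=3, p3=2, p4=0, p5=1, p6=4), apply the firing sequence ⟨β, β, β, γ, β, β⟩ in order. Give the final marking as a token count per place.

(p0=20, p1=6, p2=0, p3=2, p4=0, p5=3, p6=4)

step 1: fire β:  (p0=4, p1=3, p2=3, p3=2, p4=0, p5=1, p6=4) → (p0=7, p1=3, p2=2, p3=2, p4=0, p5=2, p6=4)
step 2: fire β:  (p0=7, p1=3, p2=2, p3=2, p4=0, p5=2, p6=4) → (p0=10, p1=3, p2=1, p3=2, p4=0, p5=3, p6=4)
step 3: fire β:  (p0=10, p1=3, p2=1, p3=2, p4=0, p5=3, p6=4) → (p0=13, p1=3, p2=0, p3=2, p4=0, p5=4, p6=4)
step 4: fire γ:  (p0=13, p1=3, p2=0, p3=2, p4=0, p5=4, p6=4) → (p0=14, p1=6, p2=2, p3=2, p4=0, p5=1, p6=4)
step 5: fire β:  (p0=14, p1=6, p2=2, p3=2, p4=0, p5=1, p6=4) → (p0=17, p1=6, p2=1, p3=2, p4=0, p5=2, p6=4)
step 6: fire β:  (p0=17, p1=6, p2=1, p3=2, p4=0, p5=2, p6=4) → (p0=20, p1=6, p2=0, p3=2, p4=0, p5=3, p6=4)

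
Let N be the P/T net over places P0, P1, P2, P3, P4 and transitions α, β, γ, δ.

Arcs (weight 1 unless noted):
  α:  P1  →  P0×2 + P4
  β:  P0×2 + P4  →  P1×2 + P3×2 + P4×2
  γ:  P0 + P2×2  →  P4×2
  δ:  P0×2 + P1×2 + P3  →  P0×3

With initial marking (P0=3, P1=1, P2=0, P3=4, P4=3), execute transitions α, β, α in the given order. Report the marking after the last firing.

step 1: fire α:  (P0=3, P1=1, P2=0, P3=4, P4=3) → (P0=5, P1=0, P2=0, P3=4, P4=4)
step 2: fire β:  (P0=5, P1=0, P2=0, P3=4, P4=4) → (P0=3, P1=2, P2=0, P3=6, P4=5)
step 3: fire α:  (P0=3, P1=2, P2=0, P3=6, P4=5) → (P0=5, P1=1, P2=0, P3=6, P4=6)

(P0=5, P1=1, P2=0, P3=6, P4=6)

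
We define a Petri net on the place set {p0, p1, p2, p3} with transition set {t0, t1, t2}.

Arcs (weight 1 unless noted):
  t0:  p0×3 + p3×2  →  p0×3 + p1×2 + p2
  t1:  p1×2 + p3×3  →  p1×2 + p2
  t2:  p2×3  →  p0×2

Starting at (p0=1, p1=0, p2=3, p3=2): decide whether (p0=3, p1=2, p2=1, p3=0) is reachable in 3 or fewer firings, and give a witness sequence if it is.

YES — reachable via ⟨t2, t0⟩ (2 firings)

step 1: fire t2:  (p0=1, p1=0, p2=3, p3=2) → (p0=3, p1=0, p2=0, p3=2)
step 2: fire t0:  (p0=3, p1=0, p2=0, p3=2) → (p0=3, p1=2, p2=1, p3=0)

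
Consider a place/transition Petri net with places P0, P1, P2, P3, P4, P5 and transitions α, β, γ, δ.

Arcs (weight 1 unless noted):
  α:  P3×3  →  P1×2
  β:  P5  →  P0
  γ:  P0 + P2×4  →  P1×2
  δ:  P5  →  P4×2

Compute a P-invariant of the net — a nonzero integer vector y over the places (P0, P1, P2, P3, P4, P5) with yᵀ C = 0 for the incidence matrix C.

y = (P0:0, P1:6, P2:3, P3:4, P4:0, P5:0)

Incidence matrix C (rows=places, cols=transitions):
        α    β    γ    δ
   P0   0    1   -1    0
   P1   2    0    2    0
   P2   0    0   -4    0
   P3  -3    0    0    0
   P4   0    0    0    2
   P5   0   -1    0   -1

Candidate y = [0, 6, 3, 4, 0, 0]; check y·C column-wise:
  col α: 6·2 + 3·0 + 4·-3 = 0
  col β: 0·1 + 6·0 + 3·0 + 4·0 + 0·-1 = 0
  col γ: 0·-1 + 6·2 + 3·-4 + 4·0 = 0
  col δ: 6·0 + 3·0 + 4·0 + 0·2 + 0·-1 = 0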